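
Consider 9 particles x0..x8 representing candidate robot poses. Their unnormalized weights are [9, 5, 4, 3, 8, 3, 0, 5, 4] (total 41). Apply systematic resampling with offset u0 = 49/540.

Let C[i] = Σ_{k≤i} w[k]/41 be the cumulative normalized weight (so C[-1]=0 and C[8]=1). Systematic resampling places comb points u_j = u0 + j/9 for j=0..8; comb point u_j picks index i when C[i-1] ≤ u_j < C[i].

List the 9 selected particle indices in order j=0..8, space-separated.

C = [9/41, 14/41, 18/41, 21/41, 29/41, 32/41, 32/41, 37/41, 1]
j=0: u_0=49/540 ∈ [0, 9/41) → index 0
j=1: u_1=109/540 ∈ [0, 9/41) → index 0
j=2: u_2=169/540 ∈ [9/41, 14/41) → index 1
j=3: u_3=229/540 ∈ [14/41, 18/41) → index 2
j=4: u_4=289/540 ∈ [21/41, 29/41) → index 4
j=5: u_5=349/540 ∈ [21/41, 29/41) → index 4
j=6: u_6=409/540 ∈ [29/41, 32/41) → index 5
j=7: u_7=469/540 ∈ [32/41, 37/41) → index 7
j=8: u_8=529/540 ∈ [37/41, 1) → index 8

0 0 1 2 4 4 5 7 8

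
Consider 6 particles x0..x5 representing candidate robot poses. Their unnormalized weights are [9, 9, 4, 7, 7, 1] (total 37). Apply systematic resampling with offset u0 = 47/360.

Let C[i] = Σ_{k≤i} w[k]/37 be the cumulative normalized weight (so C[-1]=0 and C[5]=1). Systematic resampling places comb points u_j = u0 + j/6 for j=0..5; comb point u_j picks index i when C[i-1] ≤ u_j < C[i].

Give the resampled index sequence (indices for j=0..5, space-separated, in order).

0 1 1 3 4 4

C = [9/37, 18/37, 22/37, 29/37, 36/37, 1]
j=0: u_0=47/360 ∈ [0, 9/37) → index 0
j=1: u_1=107/360 ∈ [9/37, 18/37) → index 1
j=2: u_2=167/360 ∈ [9/37, 18/37) → index 1
j=3: u_3=227/360 ∈ [22/37, 29/37) → index 3
j=4: u_4=287/360 ∈ [29/37, 36/37) → index 4
j=5: u_5=347/360 ∈ [29/37, 36/37) → index 4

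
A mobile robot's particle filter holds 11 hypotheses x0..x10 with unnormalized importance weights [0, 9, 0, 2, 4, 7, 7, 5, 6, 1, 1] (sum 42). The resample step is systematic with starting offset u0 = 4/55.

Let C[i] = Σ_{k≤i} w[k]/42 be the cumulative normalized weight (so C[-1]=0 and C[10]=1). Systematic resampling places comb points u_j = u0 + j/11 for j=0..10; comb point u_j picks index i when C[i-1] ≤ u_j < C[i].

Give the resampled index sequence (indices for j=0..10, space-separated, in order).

1 1 3 4 5 6 6 7 7 8 10

C = [0, 3/14, 3/14, 11/42, 5/14, 11/21, 29/42, 17/21, 20/21, 41/42, 1]
j=0: u_0=4/55 ∈ [0, 3/14) → index 1
j=1: u_1=9/55 ∈ [0, 3/14) → index 1
j=2: u_2=14/55 ∈ [3/14, 11/42) → index 3
j=3: u_3=19/55 ∈ [11/42, 5/14) → index 4
j=4: u_4=24/55 ∈ [5/14, 11/21) → index 5
j=5: u_5=29/55 ∈ [11/21, 29/42) → index 6
j=6: u_6=34/55 ∈ [11/21, 29/42) → index 6
j=7: u_7=39/55 ∈ [29/42, 17/21) → index 7
j=8: u_8=4/5 ∈ [29/42, 17/21) → index 7
j=9: u_9=49/55 ∈ [17/21, 20/21) → index 8
j=10: u_10=54/55 ∈ [41/42, 1) → index 10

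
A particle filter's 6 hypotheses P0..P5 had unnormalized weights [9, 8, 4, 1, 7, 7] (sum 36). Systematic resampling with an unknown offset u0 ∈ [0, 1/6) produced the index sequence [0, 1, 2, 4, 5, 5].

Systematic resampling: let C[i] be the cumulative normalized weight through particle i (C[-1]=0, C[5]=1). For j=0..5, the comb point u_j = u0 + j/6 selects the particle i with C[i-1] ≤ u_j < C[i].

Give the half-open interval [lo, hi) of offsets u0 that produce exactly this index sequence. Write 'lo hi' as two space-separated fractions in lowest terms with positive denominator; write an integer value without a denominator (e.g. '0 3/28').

5/36 1/6

C = [1/4, 17/36, 7/12, 11/18, 29/36, 1]
j=0 picked index 0: u0 ∈ [0, 1/4)
j=1 picked index 1: u0 ∈ [1/12, 11/36)
j=2 picked index 2: u0 ∈ [5/36, 1/4)
j=3 picked index 4: u0 ∈ [1/9, 11/36)
j=4 picked index 5: u0 ∈ [5/36, 1/3)
j=5 picked index 5: u0 ∈ [-1/36, 1/6)
intersection: [5/36, 1/6)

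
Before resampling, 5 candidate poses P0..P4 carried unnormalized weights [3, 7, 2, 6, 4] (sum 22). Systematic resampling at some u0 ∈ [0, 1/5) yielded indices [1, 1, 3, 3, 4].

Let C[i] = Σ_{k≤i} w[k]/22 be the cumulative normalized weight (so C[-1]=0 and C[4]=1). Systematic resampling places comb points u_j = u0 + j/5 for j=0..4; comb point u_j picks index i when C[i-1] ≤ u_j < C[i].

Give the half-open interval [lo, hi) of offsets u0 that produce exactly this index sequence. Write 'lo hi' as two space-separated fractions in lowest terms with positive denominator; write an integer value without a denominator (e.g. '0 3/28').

C = [3/22, 5/11, 6/11, 9/11, 1]
j=0 picked index 1: u0 ∈ [3/22, 5/11)
j=1 picked index 1: u0 ∈ [-7/110, 14/55)
j=2 picked index 3: u0 ∈ [8/55, 23/55)
j=3 picked index 3: u0 ∈ [-3/55, 12/55)
j=4 picked index 4: u0 ∈ [1/55, 1/5)
intersection: [8/55, 1/5)

8/55 1/5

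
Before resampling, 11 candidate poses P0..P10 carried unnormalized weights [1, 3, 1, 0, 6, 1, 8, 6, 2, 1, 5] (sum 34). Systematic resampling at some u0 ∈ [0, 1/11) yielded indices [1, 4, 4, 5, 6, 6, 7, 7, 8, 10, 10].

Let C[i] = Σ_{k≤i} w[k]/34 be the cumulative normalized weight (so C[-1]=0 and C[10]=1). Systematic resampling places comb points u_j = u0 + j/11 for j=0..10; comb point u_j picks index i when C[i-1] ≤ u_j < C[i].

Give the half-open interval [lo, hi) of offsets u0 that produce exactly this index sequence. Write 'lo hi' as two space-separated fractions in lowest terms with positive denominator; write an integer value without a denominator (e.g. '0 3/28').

C = [1/34, 2/17, 5/34, 5/34, 11/34, 6/17, 10/17, 13/17, 14/17, 29/34, 1]
j=0 picked index 1: u0 ∈ [1/34, 2/17)
j=1 picked index 4: u0 ∈ [21/374, 87/374)
j=2 picked index 4: u0 ∈ [-13/374, 53/374)
j=3 picked index 5: u0 ∈ [19/374, 15/187)
j=4 picked index 6: u0 ∈ [-2/187, 42/187)
j=5 picked index 6: u0 ∈ [-19/187, 25/187)
j=6 picked index 7: u0 ∈ [8/187, 41/187)
j=7 picked index 7: u0 ∈ [-9/187, 24/187)
j=8 picked index 8: u0 ∈ [7/187, 18/187)
j=9 picked index 10: u0 ∈ [13/374, 2/11)
j=10 picked index 10: u0 ∈ [-21/374, 1/11)
intersection: [21/374, 15/187)

21/374 15/187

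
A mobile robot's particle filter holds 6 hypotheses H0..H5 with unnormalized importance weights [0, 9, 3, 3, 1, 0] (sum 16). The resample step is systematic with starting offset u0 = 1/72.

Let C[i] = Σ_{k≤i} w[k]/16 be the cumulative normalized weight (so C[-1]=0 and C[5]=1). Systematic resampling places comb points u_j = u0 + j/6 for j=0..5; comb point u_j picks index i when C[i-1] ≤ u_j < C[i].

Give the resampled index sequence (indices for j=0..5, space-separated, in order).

C = [0, 9/16, 3/4, 15/16, 1, 1]
j=0: u_0=1/72 ∈ [0, 9/16) → index 1
j=1: u_1=13/72 ∈ [0, 9/16) → index 1
j=2: u_2=25/72 ∈ [0, 9/16) → index 1
j=3: u_3=37/72 ∈ [0, 9/16) → index 1
j=4: u_4=49/72 ∈ [9/16, 3/4) → index 2
j=5: u_5=61/72 ∈ [3/4, 15/16) → index 3

1 1 1 1 2 3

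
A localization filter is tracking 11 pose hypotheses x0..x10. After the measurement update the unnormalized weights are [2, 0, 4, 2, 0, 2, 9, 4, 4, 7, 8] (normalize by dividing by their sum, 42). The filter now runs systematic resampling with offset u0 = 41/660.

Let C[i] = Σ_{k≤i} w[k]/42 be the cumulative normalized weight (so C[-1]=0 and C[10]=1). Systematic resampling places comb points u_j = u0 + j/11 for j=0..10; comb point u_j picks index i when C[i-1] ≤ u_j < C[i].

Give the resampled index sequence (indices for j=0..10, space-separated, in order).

C = [1/21, 1/21, 1/7, 4/21, 4/21, 5/21, 19/42, 23/42, 9/14, 17/21, 1]
j=0: u_0=41/660 ∈ [1/21, 1/7) → index 2
j=1: u_1=101/660 ∈ [1/7, 4/21) → index 3
j=2: u_2=161/660 ∈ [5/21, 19/42) → index 6
j=3: u_3=221/660 ∈ [5/21, 19/42) → index 6
j=4: u_4=281/660 ∈ [5/21, 19/42) → index 6
j=5: u_5=31/60 ∈ [19/42, 23/42) → index 7
j=6: u_6=401/660 ∈ [23/42, 9/14) → index 8
j=7: u_7=461/660 ∈ [9/14, 17/21) → index 9
j=8: u_8=521/660 ∈ [9/14, 17/21) → index 9
j=9: u_9=581/660 ∈ [17/21, 1) → index 10
j=10: u_10=641/660 ∈ [17/21, 1) → index 10

2 3 6 6 6 7 8 9 9 10 10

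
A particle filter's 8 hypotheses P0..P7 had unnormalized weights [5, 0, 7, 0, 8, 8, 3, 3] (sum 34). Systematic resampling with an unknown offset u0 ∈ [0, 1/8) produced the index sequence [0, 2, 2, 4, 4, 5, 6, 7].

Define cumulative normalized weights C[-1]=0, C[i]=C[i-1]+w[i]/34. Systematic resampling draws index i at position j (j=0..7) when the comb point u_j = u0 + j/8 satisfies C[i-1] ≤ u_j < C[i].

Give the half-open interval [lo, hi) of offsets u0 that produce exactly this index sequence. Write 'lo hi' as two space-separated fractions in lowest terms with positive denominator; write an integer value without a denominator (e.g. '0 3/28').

5/68 3/34

C = [5/34, 5/34, 6/17, 6/17, 10/17, 14/17, 31/34, 1]
j=0 picked index 0: u0 ∈ [0, 5/34)
j=1 picked index 2: u0 ∈ [3/136, 31/136)
j=2 picked index 2: u0 ∈ [-7/68, 7/68)
j=3 picked index 4: u0 ∈ [-3/136, 29/136)
j=4 picked index 4: u0 ∈ [-5/34, 3/34)
j=5 picked index 5: u0 ∈ [-5/136, 27/136)
j=6 picked index 6: u0 ∈ [5/68, 11/68)
j=7 picked index 7: u0 ∈ [5/136, 1/8)
intersection: [5/68, 3/34)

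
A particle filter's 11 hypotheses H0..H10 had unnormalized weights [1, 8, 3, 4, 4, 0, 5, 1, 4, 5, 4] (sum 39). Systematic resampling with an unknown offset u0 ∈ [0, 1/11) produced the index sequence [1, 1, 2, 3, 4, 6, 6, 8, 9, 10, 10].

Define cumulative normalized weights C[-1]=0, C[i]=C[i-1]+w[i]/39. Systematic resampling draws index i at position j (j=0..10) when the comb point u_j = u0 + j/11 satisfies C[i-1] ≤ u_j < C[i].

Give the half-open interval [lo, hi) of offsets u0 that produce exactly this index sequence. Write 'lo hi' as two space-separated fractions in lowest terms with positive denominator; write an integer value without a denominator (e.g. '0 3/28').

C = [1/39, 3/13, 4/13, 16/39, 20/39, 20/39, 25/39, 2/3, 10/13, 35/39, 1]
j=0 picked index 1: u0 ∈ [1/39, 3/13)
j=1 picked index 1: u0 ∈ [-28/429, 20/143)
j=2 picked index 2: u0 ∈ [7/143, 18/143)
j=3 picked index 3: u0 ∈ [5/143, 59/429)
j=4 picked index 4: u0 ∈ [20/429, 64/429)
j=5 picked index 6: u0 ∈ [25/429, 80/429)
j=6 picked index 6: u0 ∈ [-14/429, 41/429)
j=7 picked index 8: u0 ∈ [1/33, 19/143)
j=8 picked index 9: u0 ∈ [6/143, 73/429)
j=9 picked index 10: u0 ∈ [34/429, 2/11)
j=10 picked index 10: u0 ∈ [-5/429, 1/11)
intersection: [34/429, 1/11)

34/429 1/11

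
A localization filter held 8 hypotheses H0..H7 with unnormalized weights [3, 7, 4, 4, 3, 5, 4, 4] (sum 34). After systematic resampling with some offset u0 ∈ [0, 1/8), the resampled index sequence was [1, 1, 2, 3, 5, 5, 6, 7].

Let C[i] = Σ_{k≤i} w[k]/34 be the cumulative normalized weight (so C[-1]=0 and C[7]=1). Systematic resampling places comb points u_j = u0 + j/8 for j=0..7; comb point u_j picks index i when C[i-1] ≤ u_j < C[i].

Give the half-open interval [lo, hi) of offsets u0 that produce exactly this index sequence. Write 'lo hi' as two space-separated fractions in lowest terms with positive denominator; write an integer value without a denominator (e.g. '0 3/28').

C = [3/34, 5/17, 7/17, 9/17, 21/34, 13/17, 15/17, 1]
j=0 picked index 1: u0 ∈ [3/34, 5/17)
j=1 picked index 1: u0 ∈ [-5/136, 23/136)
j=2 picked index 2: u0 ∈ [3/68, 11/68)
j=3 picked index 3: u0 ∈ [5/136, 21/136)
j=4 picked index 5: u0 ∈ [2/17, 9/34)
j=5 picked index 5: u0 ∈ [-1/136, 19/136)
j=6 picked index 6: u0 ∈ [1/68, 9/68)
j=7 picked index 7: u0 ∈ [1/136, 1/8)
intersection: [2/17, 1/8)

2/17 1/8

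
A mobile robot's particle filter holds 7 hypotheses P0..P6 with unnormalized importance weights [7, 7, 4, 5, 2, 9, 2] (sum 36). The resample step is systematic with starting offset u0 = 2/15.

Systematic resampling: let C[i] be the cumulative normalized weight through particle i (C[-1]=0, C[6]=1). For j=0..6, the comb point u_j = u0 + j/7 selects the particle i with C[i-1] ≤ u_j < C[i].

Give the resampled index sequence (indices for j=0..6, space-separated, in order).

C = [7/36, 7/18, 1/2, 23/36, 25/36, 17/18, 1]
j=0: u_0=2/15 ∈ [0, 7/36) → index 0
j=1: u_1=29/105 ∈ [7/36, 7/18) → index 1
j=2: u_2=44/105 ∈ [7/18, 1/2) → index 2
j=3: u_3=59/105 ∈ [1/2, 23/36) → index 3
j=4: u_4=74/105 ∈ [25/36, 17/18) → index 5
j=5: u_5=89/105 ∈ [25/36, 17/18) → index 5
j=6: u_6=104/105 ∈ [17/18, 1) → index 6

0 1 2 3 5 5 6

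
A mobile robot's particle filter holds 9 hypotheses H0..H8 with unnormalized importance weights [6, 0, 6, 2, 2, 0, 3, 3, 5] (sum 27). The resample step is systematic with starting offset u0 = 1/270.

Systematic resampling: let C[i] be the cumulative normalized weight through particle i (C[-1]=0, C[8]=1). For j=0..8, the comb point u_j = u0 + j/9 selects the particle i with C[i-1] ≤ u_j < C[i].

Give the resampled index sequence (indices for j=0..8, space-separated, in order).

0 0 2 2 3 4 6 7 8

C = [2/9, 2/9, 4/9, 14/27, 16/27, 16/27, 19/27, 22/27, 1]
j=0: u_0=1/270 ∈ [0, 2/9) → index 0
j=1: u_1=31/270 ∈ [0, 2/9) → index 0
j=2: u_2=61/270 ∈ [2/9, 4/9) → index 2
j=3: u_3=91/270 ∈ [2/9, 4/9) → index 2
j=4: u_4=121/270 ∈ [4/9, 14/27) → index 3
j=5: u_5=151/270 ∈ [14/27, 16/27) → index 4
j=6: u_6=181/270 ∈ [16/27, 19/27) → index 6
j=7: u_7=211/270 ∈ [19/27, 22/27) → index 7
j=8: u_8=241/270 ∈ [22/27, 1) → index 8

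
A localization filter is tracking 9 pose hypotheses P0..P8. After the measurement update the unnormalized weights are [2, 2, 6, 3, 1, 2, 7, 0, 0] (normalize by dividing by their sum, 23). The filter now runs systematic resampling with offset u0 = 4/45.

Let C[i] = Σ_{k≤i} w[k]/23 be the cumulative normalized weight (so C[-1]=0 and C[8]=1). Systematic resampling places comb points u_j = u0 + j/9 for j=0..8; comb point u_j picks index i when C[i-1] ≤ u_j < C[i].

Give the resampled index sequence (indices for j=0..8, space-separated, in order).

C = [2/23, 4/23, 10/23, 13/23, 14/23, 16/23, 1, 1, 1]
j=0: u_0=4/45 ∈ [2/23, 4/23) → index 1
j=1: u_1=1/5 ∈ [4/23, 10/23) → index 2
j=2: u_2=14/45 ∈ [4/23, 10/23) → index 2
j=3: u_3=19/45 ∈ [4/23, 10/23) → index 2
j=4: u_4=8/15 ∈ [10/23, 13/23) → index 3
j=5: u_5=29/45 ∈ [14/23, 16/23) → index 5
j=6: u_6=34/45 ∈ [16/23, 1) → index 6
j=7: u_7=13/15 ∈ [16/23, 1) → index 6
j=8: u_8=44/45 ∈ [16/23, 1) → index 6

1 2 2 2 3 5 6 6 6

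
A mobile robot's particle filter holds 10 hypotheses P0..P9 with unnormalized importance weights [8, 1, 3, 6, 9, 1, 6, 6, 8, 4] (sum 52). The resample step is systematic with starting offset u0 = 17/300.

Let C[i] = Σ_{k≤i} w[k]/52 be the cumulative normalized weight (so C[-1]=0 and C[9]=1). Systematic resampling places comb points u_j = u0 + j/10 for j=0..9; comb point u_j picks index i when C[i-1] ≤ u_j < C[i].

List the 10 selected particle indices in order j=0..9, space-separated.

C = [2/13, 9/52, 3/13, 9/26, 27/52, 7/13, 17/26, 10/13, 12/13, 1]
j=0: u_0=17/300 ∈ [0, 2/13) → index 0
j=1: u_1=47/300 ∈ [2/13, 9/52) → index 1
j=2: u_2=77/300 ∈ [3/13, 9/26) → index 3
j=3: u_3=107/300 ∈ [9/26, 27/52) → index 4
j=4: u_4=137/300 ∈ [9/26, 27/52) → index 4
j=5: u_5=167/300 ∈ [7/13, 17/26) → index 6
j=6: u_6=197/300 ∈ [17/26, 10/13) → index 7
j=7: u_7=227/300 ∈ [17/26, 10/13) → index 7
j=8: u_8=257/300 ∈ [10/13, 12/13) → index 8
j=9: u_9=287/300 ∈ [12/13, 1) → index 9

0 1 3 4 4 6 7 7 8 9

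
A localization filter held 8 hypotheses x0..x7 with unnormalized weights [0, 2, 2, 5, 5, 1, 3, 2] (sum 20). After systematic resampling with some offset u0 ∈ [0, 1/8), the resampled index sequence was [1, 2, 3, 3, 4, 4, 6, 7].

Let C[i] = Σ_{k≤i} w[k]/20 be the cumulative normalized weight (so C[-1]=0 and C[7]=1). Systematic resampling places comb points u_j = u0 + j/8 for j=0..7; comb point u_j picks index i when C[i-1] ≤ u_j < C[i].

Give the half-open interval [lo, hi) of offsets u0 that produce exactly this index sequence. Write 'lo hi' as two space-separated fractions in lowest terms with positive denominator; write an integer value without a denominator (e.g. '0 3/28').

C = [0, 1/10, 1/5, 9/20, 7/10, 3/4, 9/10, 1]
j=0 picked index 1: u0 ∈ [0, 1/10)
j=1 picked index 2: u0 ∈ [-1/40, 3/40)
j=2 picked index 3: u0 ∈ [-1/20, 1/5)
j=3 picked index 3: u0 ∈ [-7/40, 3/40)
j=4 picked index 4: u0 ∈ [-1/20, 1/5)
j=5 picked index 4: u0 ∈ [-7/40, 3/40)
j=6 picked index 6: u0 ∈ [0, 3/20)
j=7 picked index 7: u0 ∈ [1/40, 1/8)
intersection: [1/40, 3/40)

1/40 3/40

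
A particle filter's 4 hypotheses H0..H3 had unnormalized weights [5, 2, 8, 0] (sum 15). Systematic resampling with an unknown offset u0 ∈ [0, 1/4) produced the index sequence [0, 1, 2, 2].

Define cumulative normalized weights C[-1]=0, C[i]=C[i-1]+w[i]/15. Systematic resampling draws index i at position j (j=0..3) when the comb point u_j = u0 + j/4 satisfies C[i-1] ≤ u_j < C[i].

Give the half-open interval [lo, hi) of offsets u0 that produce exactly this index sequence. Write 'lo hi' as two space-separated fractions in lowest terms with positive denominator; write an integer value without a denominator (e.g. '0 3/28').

C = [1/3, 7/15, 1, 1]
j=0 picked index 0: u0 ∈ [0, 1/3)
j=1 picked index 1: u0 ∈ [1/12, 13/60)
j=2 picked index 2: u0 ∈ [-1/30, 1/2)
j=3 picked index 2: u0 ∈ [-17/60, 1/4)
intersection: [1/12, 13/60)

1/12 13/60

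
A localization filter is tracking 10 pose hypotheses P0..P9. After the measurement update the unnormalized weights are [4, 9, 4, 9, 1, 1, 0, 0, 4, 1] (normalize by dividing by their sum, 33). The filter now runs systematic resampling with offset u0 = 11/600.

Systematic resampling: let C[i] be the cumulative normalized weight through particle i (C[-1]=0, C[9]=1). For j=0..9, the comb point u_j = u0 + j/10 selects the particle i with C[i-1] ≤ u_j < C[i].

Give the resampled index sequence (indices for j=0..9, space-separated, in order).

C = [4/33, 13/33, 17/33, 26/33, 9/11, 28/33, 28/33, 28/33, 32/33, 1]
j=0: u_0=11/600 ∈ [0, 4/33) → index 0
j=1: u_1=71/600 ∈ [0, 4/33) → index 0
j=2: u_2=131/600 ∈ [4/33, 13/33) → index 1
j=3: u_3=191/600 ∈ [4/33, 13/33) → index 1
j=4: u_4=251/600 ∈ [13/33, 17/33) → index 2
j=5: u_5=311/600 ∈ [17/33, 26/33) → index 3
j=6: u_6=371/600 ∈ [17/33, 26/33) → index 3
j=7: u_7=431/600 ∈ [17/33, 26/33) → index 3
j=8: u_8=491/600 ∈ [9/11, 28/33) → index 5
j=9: u_9=551/600 ∈ [28/33, 32/33) → index 8

0 0 1 1 2 3 3 3 5 8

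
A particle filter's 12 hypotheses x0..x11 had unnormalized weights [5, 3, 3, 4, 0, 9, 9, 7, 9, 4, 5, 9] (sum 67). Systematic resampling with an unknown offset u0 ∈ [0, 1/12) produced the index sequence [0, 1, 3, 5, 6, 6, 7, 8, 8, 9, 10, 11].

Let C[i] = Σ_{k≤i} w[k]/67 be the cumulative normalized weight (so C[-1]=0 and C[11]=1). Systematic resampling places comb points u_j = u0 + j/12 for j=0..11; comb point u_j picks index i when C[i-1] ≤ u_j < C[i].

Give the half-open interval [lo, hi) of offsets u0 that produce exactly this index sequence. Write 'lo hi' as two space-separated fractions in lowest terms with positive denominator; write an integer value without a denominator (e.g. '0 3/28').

C = [5/67, 8/67, 11/67, 15/67, 15/67, 24/67, 33/67, 40/67, 49/67, 53/67, 58/67, 1]
j=0 picked index 0: u0 ∈ [0, 5/67)
j=1 picked index 1: u0 ∈ [-7/804, 29/804)
j=2 picked index 3: u0 ∈ [-1/402, 23/402)
j=3 picked index 5: u0 ∈ [-7/268, 29/268)
j=4 picked index 6: u0 ∈ [5/201, 32/201)
j=5 picked index 6: u0 ∈ [-47/804, 61/804)
j=6 picked index 7: u0 ∈ [-1/134, 13/134)
j=7 picked index 8: u0 ∈ [11/804, 119/804)
j=8 picked index 8: u0 ∈ [-14/201, 13/201)
j=9 picked index 9: u0 ∈ [-5/268, 11/268)
j=10 picked index 10: u0 ∈ [-17/402, 13/402)
j=11 picked index 11: u0 ∈ [-41/804, 1/12)
intersection: [5/201, 13/402)

5/201 13/402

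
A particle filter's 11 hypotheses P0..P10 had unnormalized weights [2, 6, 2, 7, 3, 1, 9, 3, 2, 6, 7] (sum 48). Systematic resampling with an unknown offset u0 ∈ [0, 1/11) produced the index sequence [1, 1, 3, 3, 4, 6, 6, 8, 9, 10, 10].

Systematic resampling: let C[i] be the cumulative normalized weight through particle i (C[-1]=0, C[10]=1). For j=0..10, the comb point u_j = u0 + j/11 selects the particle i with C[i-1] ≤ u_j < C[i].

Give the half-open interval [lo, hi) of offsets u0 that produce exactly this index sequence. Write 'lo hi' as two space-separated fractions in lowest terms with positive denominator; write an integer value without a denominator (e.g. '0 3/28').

C = [1/24, 1/6, 5/24, 17/48, 5/12, 7/16, 5/8, 11/16, 35/48, 41/48, 1]
j=0 picked index 1: u0 ∈ [1/24, 1/6)
j=1 picked index 1: u0 ∈ [-13/264, 5/66)
j=2 picked index 3: u0 ∈ [7/264, 91/528)
j=3 picked index 3: u0 ∈ [-17/264, 43/528)
j=4 picked index 4: u0 ∈ [-5/528, 7/132)
j=5 picked index 6: u0 ∈ [-3/176, 15/88)
j=6 picked index 6: u0 ∈ [-19/176, 7/88)
j=7 picked index 8: u0 ∈ [9/176, 49/528)
j=8 picked index 9: u0 ∈ [1/528, 67/528)
j=9 picked index 10: u0 ∈ [19/528, 2/11)
j=10 picked index 10: u0 ∈ [-29/528, 1/11)
intersection: [9/176, 7/132)

9/176 7/132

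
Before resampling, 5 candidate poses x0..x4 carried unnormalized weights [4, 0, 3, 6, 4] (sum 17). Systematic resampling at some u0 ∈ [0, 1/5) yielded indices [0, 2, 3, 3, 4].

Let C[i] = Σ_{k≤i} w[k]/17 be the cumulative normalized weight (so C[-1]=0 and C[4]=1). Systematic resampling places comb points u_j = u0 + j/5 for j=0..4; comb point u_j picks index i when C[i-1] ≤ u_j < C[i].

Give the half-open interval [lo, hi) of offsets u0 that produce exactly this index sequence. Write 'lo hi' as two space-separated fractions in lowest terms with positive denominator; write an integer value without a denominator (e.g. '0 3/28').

C = [4/17, 4/17, 7/17, 13/17, 1]
j=0 picked index 0: u0 ∈ [0, 4/17)
j=1 picked index 2: u0 ∈ [3/85, 18/85)
j=2 picked index 3: u0 ∈ [1/85, 31/85)
j=3 picked index 3: u0 ∈ [-16/85, 14/85)
j=4 picked index 4: u0 ∈ [-3/85, 1/5)
intersection: [3/85, 14/85)

3/85 14/85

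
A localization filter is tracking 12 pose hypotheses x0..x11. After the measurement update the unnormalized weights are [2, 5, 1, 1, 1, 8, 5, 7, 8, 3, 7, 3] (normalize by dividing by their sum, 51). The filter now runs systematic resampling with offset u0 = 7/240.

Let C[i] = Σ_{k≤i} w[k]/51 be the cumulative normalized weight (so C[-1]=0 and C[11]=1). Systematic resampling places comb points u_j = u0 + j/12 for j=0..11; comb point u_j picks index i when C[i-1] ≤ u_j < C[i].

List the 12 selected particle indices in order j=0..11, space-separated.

C = [2/51, 7/51, 8/51, 3/17, 10/51, 6/17, 23/51, 10/17, 38/51, 41/51, 16/17, 1]
j=0: u_0=7/240 ∈ [0, 2/51) → index 0
j=1: u_1=9/80 ∈ [2/51, 7/51) → index 1
j=2: u_2=47/240 ∈ [3/17, 10/51) → index 4
j=3: u_3=67/240 ∈ [10/51, 6/17) → index 5
j=4: u_4=29/80 ∈ [6/17, 23/51) → index 6
j=5: u_5=107/240 ∈ [6/17, 23/51) → index 6
j=6: u_6=127/240 ∈ [23/51, 10/17) → index 7
j=7: u_7=49/80 ∈ [10/17, 38/51) → index 8
j=8: u_8=167/240 ∈ [10/17, 38/51) → index 8
j=9: u_9=187/240 ∈ [38/51, 41/51) → index 9
j=10: u_10=69/80 ∈ [41/51, 16/17) → index 10
j=11: u_11=227/240 ∈ [16/17, 1) → index 11

0 1 4 5 6 6 7 8 8 9 10 11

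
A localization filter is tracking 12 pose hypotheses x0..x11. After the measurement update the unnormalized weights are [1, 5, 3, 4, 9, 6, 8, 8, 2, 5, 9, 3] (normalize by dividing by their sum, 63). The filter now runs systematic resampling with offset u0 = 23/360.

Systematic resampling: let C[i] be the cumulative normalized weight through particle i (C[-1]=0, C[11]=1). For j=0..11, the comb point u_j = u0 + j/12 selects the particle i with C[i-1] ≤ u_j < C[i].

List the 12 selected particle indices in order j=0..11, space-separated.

1 3 4 4 5 6 6 7 9 10 10 11

C = [1/63, 2/21, 1/7, 13/63, 22/63, 4/9, 4/7, 44/63, 46/63, 17/21, 20/21, 1]
j=0: u_0=23/360 ∈ [1/63, 2/21) → index 1
j=1: u_1=53/360 ∈ [1/7, 13/63) → index 3
j=2: u_2=83/360 ∈ [13/63, 22/63) → index 4
j=3: u_3=113/360 ∈ [13/63, 22/63) → index 4
j=4: u_4=143/360 ∈ [22/63, 4/9) → index 5
j=5: u_5=173/360 ∈ [4/9, 4/7) → index 6
j=6: u_6=203/360 ∈ [4/9, 4/7) → index 6
j=7: u_7=233/360 ∈ [4/7, 44/63) → index 7
j=8: u_8=263/360 ∈ [46/63, 17/21) → index 9
j=9: u_9=293/360 ∈ [17/21, 20/21) → index 10
j=10: u_10=323/360 ∈ [17/21, 20/21) → index 10
j=11: u_11=353/360 ∈ [20/21, 1) → index 11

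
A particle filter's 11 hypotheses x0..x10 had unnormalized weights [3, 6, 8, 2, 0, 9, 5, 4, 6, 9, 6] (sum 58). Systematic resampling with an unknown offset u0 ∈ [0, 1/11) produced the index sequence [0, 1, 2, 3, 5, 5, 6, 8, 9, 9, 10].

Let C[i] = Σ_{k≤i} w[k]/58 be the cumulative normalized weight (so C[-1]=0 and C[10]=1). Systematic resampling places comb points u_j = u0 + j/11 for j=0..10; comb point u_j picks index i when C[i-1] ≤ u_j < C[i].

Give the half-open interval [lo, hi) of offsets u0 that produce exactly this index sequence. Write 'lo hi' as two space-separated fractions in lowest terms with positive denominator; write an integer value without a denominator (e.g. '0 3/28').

C = [3/58, 9/58, 17/58, 19/58, 19/58, 14/29, 33/58, 37/58, 43/58, 26/29, 1]
j=0 picked index 0: u0 ∈ [0, 3/58)
j=1 picked index 1: u0 ∈ [-25/638, 41/638)
j=2 picked index 2: u0 ∈ [-17/638, 71/638)
j=3 picked index 3: u0 ∈ [13/638, 35/638)
j=4 picked index 5: u0 ∈ [-23/638, 38/319)
j=5 picked index 5: u0 ∈ [-81/638, 9/319)
j=6 picked index 6: u0 ∈ [-20/319, 15/638)
j=7 picked index 8: u0 ∈ [1/638, 67/638)
j=8 picked index 9: u0 ∈ [9/638, 54/319)
j=9 picked index 9: u0 ∈ [-49/638, 25/319)
j=10 picked index 10: u0 ∈ [-4/319, 1/11)
intersection: [13/638, 15/638)

13/638 15/638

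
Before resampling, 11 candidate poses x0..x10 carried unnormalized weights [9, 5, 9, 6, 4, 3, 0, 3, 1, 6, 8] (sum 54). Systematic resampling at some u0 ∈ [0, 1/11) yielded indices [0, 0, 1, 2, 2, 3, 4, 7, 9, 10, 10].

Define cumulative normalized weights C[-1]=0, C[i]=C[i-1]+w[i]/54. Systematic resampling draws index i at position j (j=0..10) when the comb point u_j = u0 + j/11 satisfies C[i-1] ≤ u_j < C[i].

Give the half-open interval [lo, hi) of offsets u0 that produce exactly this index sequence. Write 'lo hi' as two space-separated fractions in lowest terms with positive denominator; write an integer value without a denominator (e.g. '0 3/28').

10/297 37/594

C = [1/6, 7/27, 23/54, 29/54, 11/18, 2/3, 2/3, 13/18, 20/27, 23/27, 1]
j=0 picked index 0: u0 ∈ [0, 1/6)
j=1 picked index 0: u0 ∈ [-1/11, 5/66)
j=2 picked index 1: u0 ∈ [-1/66, 23/297)
j=3 picked index 2: u0 ∈ [-4/297, 91/594)
j=4 picked index 2: u0 ∈ [-31/297, 37/594)
j=5 picked index 3: u0 ∈ [-17/594, 49/594)
j=6 picked index 4: u0 ∈ [-5/594, 13/198)
j=7 picked index 7: u0 ∈ [1/33, 17/198)
j=8 picked index 9: u0 ∈ [4/297, 37/297)
j=9 picked index 10: u0 ∈ [10/297, 2/11)
j=10 picked index 10: u0 ∈ [-17/297, 1/11)
intersection: [10/297, 37/594)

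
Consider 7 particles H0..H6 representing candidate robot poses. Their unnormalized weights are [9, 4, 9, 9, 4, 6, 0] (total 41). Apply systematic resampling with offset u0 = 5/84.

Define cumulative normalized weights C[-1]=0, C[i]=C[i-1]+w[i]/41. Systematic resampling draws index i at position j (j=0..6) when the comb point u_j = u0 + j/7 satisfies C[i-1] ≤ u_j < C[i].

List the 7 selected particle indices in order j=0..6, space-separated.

C = [9/41, 13/41, 22/41, 31/41, 35/41, 1, 1]
j=0: u_0=5/84 ∈ [0, 9/41) → index 0
j=1: u_1=17/84 ∈ [0, 9/41) → index 0
j=2: u_2=29/84 ∈ [13/41, 22/41) → index 2
j=3: u_3=41/84 ∈ [13/41, 22/41) → index 2
j=4: u_4=53/84 ∈ [22/41, 31/41) → index 3
j=5: u_5=65/84 ∈ [31/41, 35/41) → index 4
j=6: u_6=11/12 ∈ [35/41, 1) → index 5

0 0 2 2 3 4 5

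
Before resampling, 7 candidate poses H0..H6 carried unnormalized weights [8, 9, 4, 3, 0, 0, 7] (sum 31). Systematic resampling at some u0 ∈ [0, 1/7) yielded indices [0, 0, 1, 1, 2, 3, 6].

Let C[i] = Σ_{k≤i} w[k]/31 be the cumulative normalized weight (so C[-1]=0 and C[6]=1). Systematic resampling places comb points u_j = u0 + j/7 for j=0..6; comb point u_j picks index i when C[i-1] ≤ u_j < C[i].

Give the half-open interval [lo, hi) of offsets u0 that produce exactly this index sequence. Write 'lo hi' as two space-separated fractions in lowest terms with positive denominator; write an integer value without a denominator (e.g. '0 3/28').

C = [8/31, 17/31, 21/31, 24/31, 24/31, 24/31, 1]
j=0 picked index 0: u0 ∈ [0, 8/31)
j=1 picked index 0: u0 ∈ [-1/7, 25/217)
j=2 picked index 1: u0 ∈ [-6/217, 57/217)
j=3 picked index 1: u0 ∈ [-37/217, 26/217)
j=4 picked index 2: u0 ∈ [-5/217, 23/217)
j=5 picked index 3: u0 ∈ [-8/217, 13/217)
j=6 picked index 6: u0 ∈ [-18/217, 1/7)
intersection: [0, 13/217)

0 13/217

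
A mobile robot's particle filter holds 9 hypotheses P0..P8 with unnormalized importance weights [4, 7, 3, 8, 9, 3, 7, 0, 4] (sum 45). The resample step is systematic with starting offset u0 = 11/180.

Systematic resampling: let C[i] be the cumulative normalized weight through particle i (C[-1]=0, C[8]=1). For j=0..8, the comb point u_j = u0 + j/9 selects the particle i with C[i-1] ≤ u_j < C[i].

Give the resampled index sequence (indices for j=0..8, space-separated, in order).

0 1 2 3 4 4 5 6 8

C = [4/45, 11/45, 14/45, 22/45, 31/45, 34/45, 41/45, 41/45, 1]
j=0: u_0=11/180 ∈ [0, 4/45) → index 0
j=1: u_1=31/180 ∈ [4/45, 11/45) → index 1
j=2: u_2=17/60 ∈ [11/45, 14/45) → index 2
j=3: u_3=71/180 ∈ [14/45, 22/45) → index 3
j=4: u_4=91/180 ∈ [22/45, 31/45) → index 4
j=5: u_5=37/60 ∈ [22/45, 31/45) → index 4
j=6: u_6=131/180 ∈ [31/45, 34/45) → index 5
j=7: u_7=151/180 ∈ [34/45, 41/45) → index 6
j=8: u_8=19/20 ∈ [41/45, 1) → index 8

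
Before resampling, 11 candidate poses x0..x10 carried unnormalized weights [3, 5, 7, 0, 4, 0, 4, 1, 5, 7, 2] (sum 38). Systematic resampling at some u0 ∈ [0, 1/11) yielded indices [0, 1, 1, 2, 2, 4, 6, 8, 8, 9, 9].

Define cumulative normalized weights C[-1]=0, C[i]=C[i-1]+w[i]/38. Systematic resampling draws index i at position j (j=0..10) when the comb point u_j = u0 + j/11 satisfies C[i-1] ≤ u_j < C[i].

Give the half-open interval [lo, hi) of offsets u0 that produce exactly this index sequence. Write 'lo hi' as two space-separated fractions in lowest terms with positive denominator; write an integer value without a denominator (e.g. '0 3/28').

C = [3/38, 4/19, 15/38, 15/38, 1/2, 1/2, 23/38, 12/19, 29/38, 18/19, 1]
j=0 picked index 0: u0 ∈ [0, 3/38)
j=1 picked index 1: u0 ∈ [-5/418, 25/209)
j=2 picked index 1: u0 ∈ [-43/418, 6/209)
j=3 picked index 2: u0 ∈ [-13/209, 51/418)
j=4 picked index 2: u0 ∈ [-32/209, 13/418)
j=5 picked index 4: u0 ∈ [-25/418, 1/22)
j=6 picked index 6: u0 ∈ [-1/22, 25/418)
j=7 picked index 8: u0 ∈ [-1/209, 53/418)
j=8 picked index 8: u0 ∈ [-20/209, 15/418)
j=9 picked index 9: u0 ∈ [-23/418, 27/209)
j=10 picked index 9: u0 ∈ [-61/418, 8/209)
intersection: [0, 6/209)

0 6/209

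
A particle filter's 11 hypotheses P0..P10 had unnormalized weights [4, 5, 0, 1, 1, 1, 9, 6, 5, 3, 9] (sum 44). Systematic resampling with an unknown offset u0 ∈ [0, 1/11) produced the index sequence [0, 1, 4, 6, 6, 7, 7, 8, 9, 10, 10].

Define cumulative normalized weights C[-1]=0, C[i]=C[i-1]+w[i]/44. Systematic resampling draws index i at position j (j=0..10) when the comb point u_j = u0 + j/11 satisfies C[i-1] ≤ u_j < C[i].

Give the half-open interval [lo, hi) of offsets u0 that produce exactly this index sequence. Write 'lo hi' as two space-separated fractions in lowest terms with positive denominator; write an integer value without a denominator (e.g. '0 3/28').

C = [1/11, 9/44, 9/44, 5/22, 1/4, 3/11, 21/44, 27/44, 8/11, 35/44, 1]
j=0 picked index 0: u0 ∈ [0, 1/11)
j=1 picked index 1: u0 ∈ [0, 5/44)
j=2 picked index 4: u0 ∈ [1/22, 3/44)
j=3 picked index 6: u0 ∈ [0, 9/44)
j=4 picked index 6: u0 ∈ [-1/11, 5/44)
j=5 picked index 7: u0 ∈ [1/44, 7/44)
j=6 picked index 7: u0 ∈ [-3/44, 3/44)
j=7 picked index 8: u0 ∈ [-1/44, 1/11)
j=8 picked index 9: u0 ∈ [0, 3/44)
j=9 picked index 10: u0 ∈ [-1/44, 2/11)
j=10 picked index 10: u0 ∈ [-5/44, 1/11)
intersection: [1/22, 3/44)

1/22 3/44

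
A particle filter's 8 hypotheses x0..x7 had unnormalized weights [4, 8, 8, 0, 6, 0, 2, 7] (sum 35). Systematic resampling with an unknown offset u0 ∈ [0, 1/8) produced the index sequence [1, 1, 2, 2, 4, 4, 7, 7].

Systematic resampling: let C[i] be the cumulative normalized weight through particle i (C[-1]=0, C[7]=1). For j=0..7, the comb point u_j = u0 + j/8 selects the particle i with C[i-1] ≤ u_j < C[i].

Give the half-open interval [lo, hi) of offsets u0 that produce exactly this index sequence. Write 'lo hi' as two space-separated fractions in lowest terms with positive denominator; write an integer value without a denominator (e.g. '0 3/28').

C = [4/35, 12/35, 4/7, 4/7, 26/35, 26/35, 4/5, 1]
j=0 picked index 1: u0 ∈ [4/35, 12/35)
j=1 picked index 1: u0 ∈ [-3/280, 61/280)
j=2 picked index 2: u0 ∈ [13/140, 9/28)
j=3 picked index 2: u0 ∈ [-9/280, 11/56)
j=4 picked index 4: u0 ∈ [1/14, 17/70)
j=5 picked index 4: u0 ∈ [-3/56, 33/280)
j=6 picked index 7: u0 ∈ [1/20, 1/4)
j=7 picked index 7: u0 ∈ [-3/40, 1/8)
intersection: [4/35, 33/280)

4/35 33/280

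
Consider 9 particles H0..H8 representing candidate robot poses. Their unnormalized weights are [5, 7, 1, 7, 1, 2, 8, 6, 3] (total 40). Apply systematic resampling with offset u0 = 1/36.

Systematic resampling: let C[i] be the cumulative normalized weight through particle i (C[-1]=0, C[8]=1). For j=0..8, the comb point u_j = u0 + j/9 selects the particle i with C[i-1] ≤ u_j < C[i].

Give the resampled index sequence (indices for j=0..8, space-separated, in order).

0 1 1 3 3 6 6 7 7

C = [1/8, 3/10, 13/40, 1/2, 21/40, 23/40, 31/40, 37/40, 1]
j=0: u_0=1/36 ∈ [0, 1/8) → index 0
j=1: u_1=5/36 ∈ [1/8, 3/10) → index 1
j=2: u_2=1/4 ∈ [1/8, 3/10) → index 1
j=3: u_3=13/36 ∈ [13/40, 1/2) → index 3
j=4: u_4=17/36 ∈ [13/40, 1/2) → index 3
j=5: u_5=7/12 ∈ [23/40, 31/40) → index 6
j=6: u_6=25/36 ∈ [23/40, 31/40) → index 6
j=7: u_7=29/36 ∈ [31/40, 37/40) → index 7
j=8: u_8=11/12 ∈ [31/40, 37/40) → index 7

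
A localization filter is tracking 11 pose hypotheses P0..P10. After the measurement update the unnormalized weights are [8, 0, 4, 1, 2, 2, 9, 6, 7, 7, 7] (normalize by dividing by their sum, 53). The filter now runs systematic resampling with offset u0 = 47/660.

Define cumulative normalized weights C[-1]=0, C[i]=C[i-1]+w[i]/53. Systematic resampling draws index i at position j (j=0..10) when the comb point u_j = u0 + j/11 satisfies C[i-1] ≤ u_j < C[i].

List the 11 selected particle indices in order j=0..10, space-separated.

C = [8/53, 8/53, 12/53, 13/53, 15/53, 17/53, 26/53, 32/53, 39/53, 46/53, 1]
j=0: u_0=47/660 ∈ [0, 8/53) → index 0
j=1: u_1=107/660 ∈ [8/53, 12/53) → index 2
j=2: u_2=167/660 ∈ [13/53, 15/53) → index 4
j=3: u_3=227/660 ∈ [17/53, 26/53) → index 6
j=4: u_4=287/660 ∈ [17/53, 26/53) → index 6
j=5: u_5=347/660 ∈ [26/53, 32/53) → index 7
j=6: u_6=37/60 ∈ [32/53, 39/53) → index 8
j=7: u_7=467/660 ∈ [32/53, 39/53) → index 8
j=8: u_8=527/660 ∈ [39/53, 46/53) → index 9
j=9: u_9=587/660 ∈ [46/53, 1) → index 10
j=10: u_10=647/660 ∈ [46/53, 1) → index 10

0 2 4 6 6 7 8 8 9 10 10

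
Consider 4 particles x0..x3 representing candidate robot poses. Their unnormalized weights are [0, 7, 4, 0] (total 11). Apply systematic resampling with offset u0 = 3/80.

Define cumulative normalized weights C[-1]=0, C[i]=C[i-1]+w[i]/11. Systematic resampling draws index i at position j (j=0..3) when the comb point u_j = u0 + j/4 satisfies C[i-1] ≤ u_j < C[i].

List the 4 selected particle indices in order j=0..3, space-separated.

C = [0, 7/11, 1, 1]
j=0: u_0=3/80 ∈ [0, 7/11) → index 1
j=1: u_1=23/80 ∈ [0, 7/11) → index 1
j=2: u_2=43/80 ∈ [0, 7/11) → index 1
j=3: u_3=63/80 ∈ [7/11, 1) → index 2

1 1 1 2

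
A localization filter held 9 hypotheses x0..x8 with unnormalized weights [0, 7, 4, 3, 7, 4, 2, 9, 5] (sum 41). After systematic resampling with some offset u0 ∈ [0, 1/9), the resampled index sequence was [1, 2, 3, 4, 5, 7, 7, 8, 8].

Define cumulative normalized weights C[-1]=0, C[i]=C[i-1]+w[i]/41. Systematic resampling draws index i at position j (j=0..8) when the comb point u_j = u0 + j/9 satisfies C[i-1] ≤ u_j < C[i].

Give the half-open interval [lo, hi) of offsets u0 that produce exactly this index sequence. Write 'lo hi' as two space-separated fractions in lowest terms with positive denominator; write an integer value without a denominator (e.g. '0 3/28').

C = [0, 7/41, 11/41, 14/41, 21/41, 25/41, 27/41, 36/41, 1]
j=0 picked index 1: u0 ∈ [0, 7/41)
j=1 picked index 2: u0 ∈ [22/369, 58/369)
j=2 picked index 3: u0 ∈ [17/369, 44/369)
j=3 picked index 4: u0 ∈ [1/123, 22/123)
j=4 picked index 5: u0 ∈ [25/369, 61/369)
j=5 picked index 7: u0 ∈ [38/369, 119/369)
j=6 picked index 7: u0 ∈ [-1/123, 26/123)
j=7 picked index 8: u0 ∈ [37/369, 2/9)
j=8 picked index 8: u0 ∈ [-4/369, 1/9)
intersection: [38/369, 1/9)

38/369 1/9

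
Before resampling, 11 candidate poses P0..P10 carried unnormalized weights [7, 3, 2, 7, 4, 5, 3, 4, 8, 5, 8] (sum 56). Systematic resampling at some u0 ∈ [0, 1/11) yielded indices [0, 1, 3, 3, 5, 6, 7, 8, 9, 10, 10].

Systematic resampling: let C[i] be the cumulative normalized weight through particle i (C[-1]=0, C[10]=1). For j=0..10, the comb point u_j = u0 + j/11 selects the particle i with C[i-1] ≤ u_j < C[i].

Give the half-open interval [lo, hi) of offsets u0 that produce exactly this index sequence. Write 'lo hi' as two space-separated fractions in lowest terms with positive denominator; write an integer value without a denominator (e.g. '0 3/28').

29/616 41/616

C = [1/8, 5/28, 3/14, 19/56, 23/56, 1/2, 31/56, 5/8, 43/56, 6/7, 1]
j=0 picked index 0: u0 ∈ [0, 1/8)
j=1 picked index 1: u0 ∈ [3/88, 27/308)
j=2 picked index 3: u0 ∈ [5/154, 97/616)
j=3 picked index 3: u0 ∈ [-9/154, 41/616)
j=4 picked index 5: u0 ∈ [29/616, 3/22)
j=5 picked index 6: u0 ∈ [1/22, 61/616)
j=6 picked index 7: u0 ∈ [5/616, 7/88)
j=7 picked index 8: u0 ∈ [-1/88, 81/616)
j=8 picked index 9: u0 ∈ [25/616, 10/77)
j=9 picked index 10: u0 ∈ [3/77, 2/11)
j=10 picked index 10: u0 ∈ [-4/77, 1/11)
intersection: [29/616, 41/616)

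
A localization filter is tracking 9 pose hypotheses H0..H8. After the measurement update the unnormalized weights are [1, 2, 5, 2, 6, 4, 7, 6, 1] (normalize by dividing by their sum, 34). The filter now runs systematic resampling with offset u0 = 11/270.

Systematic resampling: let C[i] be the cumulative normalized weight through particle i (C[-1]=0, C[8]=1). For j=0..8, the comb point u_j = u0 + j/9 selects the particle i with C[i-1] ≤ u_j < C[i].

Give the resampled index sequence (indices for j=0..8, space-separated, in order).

1 2 3 4 5 6 6 7 7

C = [1/34, 3/34, 4/17, 5/17, 8/17, 10/17, 27/34, 33/34, 1]
j=0: u_0=11/270 ∈ [1/34, 3/34) → index 1
j=1: u_1=41/270 ∈ [3/34, 4/17) → index 2
j=2: u_2=71/270 ∈ [4/17, 5/17) → index 3
j=3: u_3=101/270 ∈ [5/17, 8/17) → index 4
j=4: u_4=131/270 ∈ [8/17, 10/17) → index 5
j=5: u_5=161/270 ∈ [10/17, 27/34) → index 6
j=6: u_6=191/270 ∈ [10/17, 27/34) → index 6
j=7: u_7=221/270 ∈ [27/34, 33/34) → index 7
j=8: u_8=251/270 ∈ [27/34, 33/34) → index 7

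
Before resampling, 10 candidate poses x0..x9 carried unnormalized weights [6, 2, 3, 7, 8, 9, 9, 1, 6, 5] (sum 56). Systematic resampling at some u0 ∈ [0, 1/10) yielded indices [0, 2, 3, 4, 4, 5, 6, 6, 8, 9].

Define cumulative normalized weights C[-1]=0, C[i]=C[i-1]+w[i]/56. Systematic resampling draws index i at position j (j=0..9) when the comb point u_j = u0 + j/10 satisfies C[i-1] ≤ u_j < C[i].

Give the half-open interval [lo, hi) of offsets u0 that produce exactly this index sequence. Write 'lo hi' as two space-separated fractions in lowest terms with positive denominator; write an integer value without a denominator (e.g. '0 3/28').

C = [3/28, 1/7, 11/56, 9/28, 13/28, 5/8, 11/14, 45/56, 51/56, 1]
j=0 picked index 0: u0 ∈ [0, 3/28)
j=1 picked index 2: u0 ∈ [3/70, 27/280)
j=2 picked index 3: u0 ∈ [-1/280, 17/140)
j=3 picked index 4: u0 ∈ [3/140, 23/140)
j=4 picked index 4: u0 ∈ [-11/140, 9/140)
j=5 picked index 5: u0 ∈ [-1/28, 1/8)
j=6 picked index 6: u0 ∈ [1/40, 13/70)
j=7 picked index 6: u0 ∈ [-3/40, 3/35)
j=8 picked index 8: u0 ∈ [1/280, 31/280)
j=9 picked index 9: u0 ∈ [3/280, 1/10)
intersection: [3/70, 9/140)

3/70 9/140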